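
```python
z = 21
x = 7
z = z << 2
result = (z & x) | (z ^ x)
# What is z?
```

Trace (tracking z):
z = 21  # -> z = 21
x = 7  # -> x = 7
z = z << 2  # -> z = 84
result = z & x | z ^ x  # -> result = 87

Answer: 84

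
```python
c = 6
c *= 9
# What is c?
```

Trace (tracking c):
c = 6  # -> c = 6
c *= 9  # -> c = 54

Answer: 54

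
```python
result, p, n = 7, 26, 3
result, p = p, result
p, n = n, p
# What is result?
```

Trace (tracking result):
result, p, n = (7, 26, 3)  # -> result = 7, p = 26, n = 3
result, p = (p, result)  # -> result = 26, p = 7
p, n = (n, p)  # -> p = 3, n = 7

Answer: 26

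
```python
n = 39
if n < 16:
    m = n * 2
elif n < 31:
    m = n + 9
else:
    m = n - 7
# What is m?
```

Answer: 32

Derivation:
Trace (tracking m):
n = 39  # -> n = 39
if n < 16:  # condition is False
elif n < 31:  # condition is False
else:
    m = n - 7  # -> m = 32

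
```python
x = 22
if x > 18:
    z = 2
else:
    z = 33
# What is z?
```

Trace (tracking z):
x = 22  # -> x = 22
if x > 18:  # condition is True
    z = 2  # -> z = 2

Answer: 2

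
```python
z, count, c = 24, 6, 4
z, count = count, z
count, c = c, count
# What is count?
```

Trace (tracking count):
z, count, c = (24, 6, 4)  # -> z = 24, count = 6, c = 4
z, count = (count, z)  # -> z = 6, count = 24
count, c = (c, count)  # -> count = 4, c = 24

Answer: 4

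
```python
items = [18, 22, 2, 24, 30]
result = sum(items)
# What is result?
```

Answer: 96

Derivation:
Trace (tracking result):
items = [18, 22, 2, 24, 30]  # -> items = [18, 22, 2, 24, 30]
result = sum(items)  # -> result = 96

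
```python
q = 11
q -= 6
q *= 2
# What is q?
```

Answer: 10

Derivation:
Trace (tracking q):
q = 11  # -> q = 11
q -= 6  # -> q = 5
q *= 2  # -> q = 10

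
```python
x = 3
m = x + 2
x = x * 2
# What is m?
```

Answer: 5

Derivation:
Trace (tracking m):
x = 3  # -> x = 3
m = x + 2  # -> m = 5
x = x * 2  # -> x = 6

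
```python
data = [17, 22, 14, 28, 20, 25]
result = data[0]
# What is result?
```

Trace (tracking result):
data = [17, 22, 14, 28, 20, 25]  # -> data = [17, 22, 14, 28, 20, 25]
result = data[0]  # -> result = 17

Answer: 17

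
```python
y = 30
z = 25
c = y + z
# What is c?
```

Answer: 55

Derivation:
Trace (tracking c):
y = 30  # -> y = 30
z = 25  # -> z = 25
c = y + z  # -> c = 55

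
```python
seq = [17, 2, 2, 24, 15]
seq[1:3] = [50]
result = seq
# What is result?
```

Trace (tracking result):
seq = [17, 2, 2, 24, 15]  # -> seq = [17, 2, 2, 24, 15]
seq[1:3] = [50]  # -> seq = [17, 50, 24, 15]
result = seq  # -> result = [17, 50, 24, 15]

Answer: [17, 50, 24, 15]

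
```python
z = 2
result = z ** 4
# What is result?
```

Trace (tracking result):
z = 2  # -> z = 2
result = z ** 4  # -> result = 16

Answer: 16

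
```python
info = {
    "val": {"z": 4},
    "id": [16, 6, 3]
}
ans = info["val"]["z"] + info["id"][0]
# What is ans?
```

Answer: 20

Derivation:
Trace (tracking ans):
info = {'val': {'z': 4}, 'id': [16, 6, 3]}  # -> info = {'val': {'z': 4}, 'id': [16, 6, 3]}
ans = info['val']['z'] + info['id'][0]  # -> ans = 20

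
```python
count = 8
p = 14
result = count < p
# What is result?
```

Trace (tracking result):
count = 8  # -> count = 8
p = 14  # -> p = 14
result = count < p  # -> result = True

Answer: True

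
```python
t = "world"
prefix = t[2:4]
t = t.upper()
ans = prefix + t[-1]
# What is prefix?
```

Answer: 'rl'

Derivation:
Trace (tracking prefix):
t = 'world'  # -> t = 'world'
prefix = t[2:4]  # -> prefix = 'rl'
t = t.upper()  # -> t = 'WORLD'
ans = prefix + t[-1]  # -> ans = 'rlD'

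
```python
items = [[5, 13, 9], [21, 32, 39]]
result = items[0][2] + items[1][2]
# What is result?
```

Answer: 48

Derivation:
Trace (tracking result):
items = [[5, 13, 9], [21, 32, 39]]  # -> items = [[5, 13, 9], [21, 32, 39]]
result = items[0][2] + items[1][2]  # -> result = 48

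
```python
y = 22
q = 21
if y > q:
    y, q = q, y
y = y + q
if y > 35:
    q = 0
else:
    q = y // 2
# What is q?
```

Answer: 0

Derivation:
Trace (tracking q):
y = 22  # -> y = 22
q = 21  # -> q = 21
if y > q:  # condition is True
    y, q = (q, y)  # -> y = 21, q = 22
y = y + q  # -> y = 43
if y > 35:  # condition is True
    q = 0  # -> q = 0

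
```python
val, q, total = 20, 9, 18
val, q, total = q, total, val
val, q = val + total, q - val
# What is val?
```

Trace (tracking val):
val, q, total = (20, 9, 18)  # -> val = 20, q = 9, total = 18
val, q, total = (q, total, val)  # -> val = 9, q = 18, total = 20
val, q = (val + total, q - val)  # -> val = 29, q = 9

Answer: 29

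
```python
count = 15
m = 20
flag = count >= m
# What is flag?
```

Trace (tracking flag):
count = 15  # -> count = 15
m = 20  # -> m = 20
flag = count >= m  # -> flag = False

Answer: False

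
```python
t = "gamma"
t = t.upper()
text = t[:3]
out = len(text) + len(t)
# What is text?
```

Trace (tracking text):
t = 'gamma'  # -> t = 'gamma'
t = t.upper()  # -> t = 'GAMMA'
text = t[:3]  # -> text = 'GAM'
out = len(text) + len(t)  # -> out = 8

Answer: 'GAM'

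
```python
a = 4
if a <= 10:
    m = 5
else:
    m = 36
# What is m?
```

Answer: 5

Derivation:
Trace (tracking m):
a = 4  # -> a = 4
if a <= 10:  # condition is True
    m = 5  # -> m = 5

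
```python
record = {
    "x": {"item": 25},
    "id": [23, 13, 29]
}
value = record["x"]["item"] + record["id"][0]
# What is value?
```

Answer: 48

Derivation:
Trace (tracking value):
record = {'x': {'item': 25}, 'id': [23, 13, 29]}  # -> record = {'x': {'item': 25}, 'id': [23, 13, 29]}
value = record['x']['item'] + record['id'][0]  # -> value = 48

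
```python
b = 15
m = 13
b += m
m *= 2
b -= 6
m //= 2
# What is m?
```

Answer: 13

Derivation:
Trace (tracking m):
b = 15  # -> b = 15
m = 13  # -> m = 13
b += m  # -> b = 28
m *= 2  # -> m = 26
b -= 6  # -> b = 22
m //= 2  # -> m = 13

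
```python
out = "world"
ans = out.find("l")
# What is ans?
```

Trace (tracking ans):
out = 'world'  # -> out = 'world'
ans = out.find('l')  # -> ans = 3

Answer: 3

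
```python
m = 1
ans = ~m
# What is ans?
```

Answer: -2

Derivation:
Trace (tracking ans):
m = 1  # -> m = 1
ans = ~m  # -> ans = -2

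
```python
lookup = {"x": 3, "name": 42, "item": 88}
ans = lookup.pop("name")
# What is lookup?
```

Trace (tracking lookup):
lookup = {'x': 3, 'name': 42, 'item': 88}  # -> lookup = {'x': 3, 'name': 42, 'item': 88}
ans = lookup.pop('name')  # -> ans = 42

Answer: {'x': 3, 'item': 88}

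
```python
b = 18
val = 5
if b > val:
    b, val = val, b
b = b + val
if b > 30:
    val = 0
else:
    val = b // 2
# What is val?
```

Answer: 11

Derivation:
Trace (tracking val):
b = 18  # -> b = 18
val = 5  # -> val = 5
if b > val:  # condition is True
    b, val = (val, b)  # -> b = 5, val = 18
b = b + val  # -> b = 23
if b > 30:  # condition is False
else:
    val = b // 2  # -> val = 11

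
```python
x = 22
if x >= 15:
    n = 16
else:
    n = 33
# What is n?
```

Answer: 16

Derivation:
Trace (tracking n):
x = 22  # -> x = 22
if x >= 15:  # condition is True
    n = 16  # -> n = 16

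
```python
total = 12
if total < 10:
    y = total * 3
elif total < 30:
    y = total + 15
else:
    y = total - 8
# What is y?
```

Trace (tracking y):
total = 12  # -> total = 12
if total < 10:  # condition is False
elif total < 30:  # condition is True
    y = total + 15  # -> y = 27

Answer: 27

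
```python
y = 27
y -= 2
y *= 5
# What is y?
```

Trace (tracking y):
y = 27  # -> y = 27
y -= 2  # -> y = 25
y *= 5  # -> y = 125

Answer: 125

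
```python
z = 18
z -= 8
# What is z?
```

Answer: 10

Derivation:
Trace (tracking z):
z = 18  # -> z = 18
z -= 8  # -> z = 10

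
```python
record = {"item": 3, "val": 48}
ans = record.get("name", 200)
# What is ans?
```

Trace (tracking ans):
record = {'item': 3, 'val': 48}  # -> record = {'item': 3, 'val': 48}
ans = record.get('name', 200)  # -> ans = 200

Answer: 200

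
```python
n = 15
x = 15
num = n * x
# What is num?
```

Trace (tracking num):
n = 15  # -> n = 15
x = 15  # -> x = 15
num = n * x  # -> num = 225

Answer: 225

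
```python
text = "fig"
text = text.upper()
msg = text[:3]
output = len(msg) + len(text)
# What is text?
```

Answer: 'FIG'

Derivation:
Trace (tracking text):
text = 'fig'  # -> text = 'fig'
text = text.upper()  # -> text = 'FIG'
msg = text[:3]  # -> msg = 'FIG'
output = len(msg) + len(text)  # -> output = 6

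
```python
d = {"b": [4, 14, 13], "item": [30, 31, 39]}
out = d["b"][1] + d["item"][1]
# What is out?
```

Answer: 45

Derivation:
Trace (tracking out):
d = {'b': [4, 14, 13], 'item': [30, 31, 39]}  # -> d = {'b': [4, 14, 13], 'item': [30, 31, 39]}
out = d['b'][1] + d['item'][1]  # -> out = 45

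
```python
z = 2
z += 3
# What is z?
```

Trace (tracking z):
z = 2  # -> z = 2
z += 3  # -> z = 5

Answer: 5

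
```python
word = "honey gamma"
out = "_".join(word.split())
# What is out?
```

Answer: 'honey_gamma'

Derivation:
Trace (tracking out):
word = 'honey gamma'  # -> word = 'honey gamma'
out = '_'.join(word.split())  # -> out = 'honey_gamma'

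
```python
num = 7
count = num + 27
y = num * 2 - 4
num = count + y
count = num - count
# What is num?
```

Answer: 44

Derivation:
Trace (tracking num):
num = 7  # -> num = 7
count = num + 27  # -> count = 34
y = num * 2 - 4  # -> y = 10
num = count + y  # -> num = 44
count = num - count  # -> count = 10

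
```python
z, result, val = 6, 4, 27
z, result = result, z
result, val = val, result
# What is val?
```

Answer: 6

Derivation:
Trace (tracking val):
z, result, val = (6, 4, 27)  # -> z = 6, result = 4, val = 27
z, result = (result, z)  # -> z = 4, result = 6
result, val = (val, result)  # -> result = 27, val = 6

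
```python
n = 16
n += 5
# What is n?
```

Trace (tracking n):
n = 16  # -> n = 16
n += 5  # -> n = 21

Answer: 21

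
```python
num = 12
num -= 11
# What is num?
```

Trace (tracking num):
num = 12  # -> num = 12
num -= 11  # -> num = 1

Answer: 1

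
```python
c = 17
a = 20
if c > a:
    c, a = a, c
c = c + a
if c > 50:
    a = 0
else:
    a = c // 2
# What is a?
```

Answer: 18

Derivation:
Trace (tracking a):
c = 17  # -> c = 17
a = 20  # -> a = 20
if c > a:  # condition is False
c = c + a  # -> c = 37
if c > 50:  # condition is False
else:
    a = c // 2  # -> a = 18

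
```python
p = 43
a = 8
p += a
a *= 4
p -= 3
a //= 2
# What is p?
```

Answer: 48

Derivation:
Trace (tracking p):
p = 43  # -> p = 43
a = 8  # -> a = 8
p += a  # -> p = 51
a *= 4  # -> a = 32
p -= 3  # -> p = 48
a //= 2  # -> a = 16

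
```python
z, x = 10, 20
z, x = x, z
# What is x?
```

Answer: 10

Derivation:
Trace (tracking x):
z, x = (10, 20)  # -> z = 10, x = 20
z, x = (x, z)  # -> z = 20, x = 10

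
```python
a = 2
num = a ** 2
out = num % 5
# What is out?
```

Answer: 4

Derivation:
Trace (tracking out):
a = 2  # -> a = 2
num = a ** 2  # -> num = 4
out = num % 5  # -> out = 4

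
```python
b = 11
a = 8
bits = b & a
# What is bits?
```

Trace (tracking bits):
b = 11  # -> b = 11
a = 8  # -> a = 8
bits = b & a  # -> bits = 8

Answer: 8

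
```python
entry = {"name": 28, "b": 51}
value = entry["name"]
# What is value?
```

Trace (tracking value):
entry = {'name': 28, 'b': 51}  # -> entry = {'name': 28, 'b': 51}
value = entry['name']  # -> value = 28

Answer: 28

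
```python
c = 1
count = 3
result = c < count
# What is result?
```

Answer: True

Derivation:
Trace (tracking result):
c = 1  # -> c = 1
count = 3  # -> count = 3
result = c < count  # -> result = True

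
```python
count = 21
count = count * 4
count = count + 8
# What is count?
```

Trace (tracking count):
count = 21  # -> count = 21
count = count * 4  # -> count = 84
count = count + 8  # -> count = 92

Answer: 92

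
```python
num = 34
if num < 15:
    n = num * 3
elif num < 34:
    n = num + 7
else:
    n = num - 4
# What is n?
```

Trace (tracking n):
num = 34  # -> num = 34
if num < 15:  # condition is False
elif num < 34:  # condition is False
else:
    n = num - 4  # -> n = 30

Answer: 30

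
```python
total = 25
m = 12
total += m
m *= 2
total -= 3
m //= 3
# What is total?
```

Trace (tracking total):
total = 25  # -> total = 25
m = 12  # -> m = 12
total += m  # -> total = 37
m *= 2  # -> m = 24
total -= 3  # -> total = 34
m //= 3  # -> m = 8

Answer: 34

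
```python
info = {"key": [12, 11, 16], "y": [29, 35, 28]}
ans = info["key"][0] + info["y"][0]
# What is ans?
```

Answer: 41

Derivation:
Trace (tracking ans):
info = {'key': [12, 11, 16], 'y': [29, 35, 28]}  # -> info = {'key': [12, 11, 16], 'y': [29, 35, 28]}
ans = info['key'][0] + info['y'][0]  # -> ans = 41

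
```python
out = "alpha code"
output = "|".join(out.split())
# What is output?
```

Answer: 'alpha|code'

Derivation:
Trace (tracking output):
out = 'alpha code'  # -> out = 'alpha code'
output = '|'.join(out.split())  # -> output = 'alpha|code'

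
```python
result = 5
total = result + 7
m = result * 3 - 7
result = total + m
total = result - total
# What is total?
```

Trace (tracking total):
result = 5  # -> result = 5
total = result + 7  # -> total = 12
m = result * 3 - 7  # -> m = 8
result = total + m  # -> result = 20
total = result - total  # -> total = 8

Answer: 8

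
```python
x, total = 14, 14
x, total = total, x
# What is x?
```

Answer: 14

Derivation:
Trace (tracking x):
x, total = (14, 14)  # -> x = 14, total = 14
x, total = (total, x)  # -> x = 14, total = 14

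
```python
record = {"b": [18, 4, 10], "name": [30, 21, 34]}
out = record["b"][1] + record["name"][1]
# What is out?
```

Answer: 25

Derivation:
Trace (tracking out):
record = {'b': [18, 4, 10], 'name': [30, 21, 34]}  # -> record = {'b': [18, 4, 10], 'name': [30, 21, 34]}
out = record['b'][1] + record['name'][1]  # -> out = 25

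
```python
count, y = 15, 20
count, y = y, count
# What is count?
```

Trace (tracking count):
count, y = (15, 20)  # -> count = 15, y = 20
count, y = (y, count)  # -> count = 20, y = 15

Answer: 20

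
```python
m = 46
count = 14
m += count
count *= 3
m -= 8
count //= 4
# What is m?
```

Trace (tracking m):
m = 46  # -> m = 46
count = 14  # -> count = 14
m += count  # -> m = 60
count *= 3  # -> count = 42
m -= 8  # -> m = 52
count //= 4  # -> count = 10

Answer: 52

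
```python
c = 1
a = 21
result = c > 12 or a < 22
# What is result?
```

Answer: True

Derivation:
Trace (tracking result):
c = 1  # -> c = 1
a = 21  # -> a = 21
result = c > 12 or a < 22  # -> result = True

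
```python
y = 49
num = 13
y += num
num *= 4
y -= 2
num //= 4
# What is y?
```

Answer: 60

Derivation:
Trace (tracking y):
y = 49  # -> y = 49
num = 13  # -> num = 13
y += num  # -> y = 62
num *= 4  # -> num = 52
y -= 2  # -> y = 60
num //= 4  # -> num = 13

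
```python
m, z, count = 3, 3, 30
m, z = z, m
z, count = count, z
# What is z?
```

Answer: 30

Derivation:
Trace (tracking z):
m, z, count = (3, 3, 30)  # -> m = 3, z = 3, count = 30
m, z = (z, m)  # -> m = 3, z = 3
z, count = (count, z)  # -> z = 30, count = 3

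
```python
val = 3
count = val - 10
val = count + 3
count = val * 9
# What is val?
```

Answer: -4

Derivation:
Trace (tracking val):
val = 3  # -> val = 3
count = val - 10  # -> count = -7
val = count + 3  # -> val = -4
count = val * 9  # -> count = -36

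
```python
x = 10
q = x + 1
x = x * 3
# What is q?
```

Trace (tracking q):
x = 10  # -> x = 10
q = x + 1  # -> q = 11
x = x * 3  # -> x = 30

Answer: 11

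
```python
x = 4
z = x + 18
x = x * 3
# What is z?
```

Answer: 22

Derivation:
Trace (tracking z):
x = 4  # -> x = 4
z = x + 18  # -> z = 22
x = x * 3  # -> x = 12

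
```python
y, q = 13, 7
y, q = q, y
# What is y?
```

Trace (tracking y):
y, q = (13, 7)  # -> y = 13, q = 7
y, q = (q, y)  # -> y = 7, q = 13

Answer: 7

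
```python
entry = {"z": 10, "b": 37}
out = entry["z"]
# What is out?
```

Trace (tracking out):
entry = {'z': 10, 'b': 37}  # -> entry = {'z': 10, 'b': 37}
out = entry['z']  # -> out = 10

Answer: 10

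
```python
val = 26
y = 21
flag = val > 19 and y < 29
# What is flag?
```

Trace (tracking flag):
val = 26  # -> val = 26
y = 21  # -> y = 21
flag = val > 19 and y < 29  # -> flag = True

Answer: True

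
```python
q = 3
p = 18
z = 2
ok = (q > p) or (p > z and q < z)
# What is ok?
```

Trace (tracking ok):
q = 3  # -> q = 3
p = 18  # -> p = 18
z = 2  # -> z = 2
ok = q > p or (p > z and q < z)  # -> ok = False

Answer: False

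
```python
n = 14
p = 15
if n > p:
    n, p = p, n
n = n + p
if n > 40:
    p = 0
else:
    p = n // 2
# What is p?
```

Trace (tracking p):
n = 14  # -> n = 14
p = 15  # -> p = 15
if n > p:  # condition is False
n = n + p  # -> n = 29
if n > 40:  # condition is False
else:
    p = n // 2  # -> p = 14

Answer: 14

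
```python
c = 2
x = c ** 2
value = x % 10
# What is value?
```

Trace (tracking value):
c = 2  # -> c = 2
x = c ** 2  # -> x = 4
value = x % 10  # -> value = 4

Answer: 4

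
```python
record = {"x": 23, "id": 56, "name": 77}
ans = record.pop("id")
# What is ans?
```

Trace (tracking ans):
record = {'x': 23, 'id': 56, 'name': 77}  # -> record = {'x': 23, 'id': 56, 'name': 77}
ans = record.pop('id')  # -> ans = 56

Answer: 56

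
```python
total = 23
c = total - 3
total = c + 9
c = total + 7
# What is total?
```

Answer: 29

Derivation:
Trace (tracking total):
total = 23  # -> total = 23
c = total - 3  # -> c = 20
total = c + 9  # -> total = 29
c = total + 7  # -> c = 36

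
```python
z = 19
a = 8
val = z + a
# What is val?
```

Trace (tracking val):
z = 19  # -> z = 19
a = 8  # -> a = 8
val = z + a  # -> val = 27

Answer: 27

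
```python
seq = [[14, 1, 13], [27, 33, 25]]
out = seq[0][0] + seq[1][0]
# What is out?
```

Trace (tracking out):
seq = [[14, 1, 13], [27, 33, 25]]  # -> seq = [[14, 1, 13], [27, 33, 25]]
out = seq[0][0] + seq[1][0]  # -> out = 41

Answer: 41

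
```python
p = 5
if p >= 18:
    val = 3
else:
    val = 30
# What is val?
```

Trace (tracking val):
p = 5  # -> p = 5
if p >= 18:  # condition is False
else:
    val = 30  # -> val = 30

Answer: 30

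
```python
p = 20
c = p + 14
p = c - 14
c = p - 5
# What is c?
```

Trace (tracking c):
p = 20  # -> p = 20
c = p + 14  # -> c = 34
p = c - 14  # -> p = 20
c = p - 5  # -> c = 15

Answer: 15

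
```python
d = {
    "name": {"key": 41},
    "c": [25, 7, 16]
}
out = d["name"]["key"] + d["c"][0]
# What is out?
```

Trace (tracking out):
d = {'name': {'key': 41}, 'c': [25, 7, 16]}  # -> d = {'name': {'key': 41}, 'c': [25, 7, 16]}
out = d['name']['key'] + d['c'][0]  # -> out = 66

Answer: 66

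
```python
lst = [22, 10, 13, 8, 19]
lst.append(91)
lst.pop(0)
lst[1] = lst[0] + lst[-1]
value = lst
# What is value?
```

Answer: [10, 101, 8, 19, 91]

Derivation:
Trace (tracking value):
lst = [22, 10, 13, 8, 19]  # -> lst = [22, 10, 13, 8, 19]
lst.append(91)  # -> lst = [22, 10, 13, 8, 19, 91]
lst.pop(0)  # -> lst = [10, 13, 8, 19, 91]
lst[1] = lst[0] + lst[-1]  # -> lst = [10, 101, 8, 19, 91]
value = lst  # -> value = [10, 101, 8, 19, 91]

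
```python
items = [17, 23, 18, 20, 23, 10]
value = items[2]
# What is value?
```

Trace (tracking value):
items = [17, 23, 18, 20, 23, 10]  # -> items = [17, 23, 18, 20, 23, 10]
value = items[2]  # -> value = 18

Answer: 18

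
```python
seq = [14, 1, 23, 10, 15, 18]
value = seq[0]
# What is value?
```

Trace (tracking value):
seq = [14, 1, 23, 10, 15, 18]  # -> seq = [14, 1, 23, 10, 15, 18]
value = seq[0]  # -> value = 14

Answer: 14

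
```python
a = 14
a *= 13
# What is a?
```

Answer: 182

Derivation:
Trace (tracking a):
a = 14  # -> a = 14
a *= 13  # -> a = 182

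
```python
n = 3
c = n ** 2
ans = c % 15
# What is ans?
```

Answer: 9

Derivation:
Trace (tracking ans):
n = 3  # -> n = 3
c = n ** 2  # -> c = 9
ans = c % 15  # -> ans = 9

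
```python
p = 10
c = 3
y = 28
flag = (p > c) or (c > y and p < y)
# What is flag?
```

Answer: True

Derivation:
Trace (tracking flag):
p = 10  # -> p = 10
c = 3  # -> c = 3
y = 28  # -> y = 28
flag = p > c or (c > y and p < y)  # -> flag = True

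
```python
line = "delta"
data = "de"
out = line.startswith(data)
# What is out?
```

Trace (tracking out):
line = 'delta'  # -> line = 'delta'
data = 'de'  # -> data = 'de'
out = line.startswith(data)  # -> out = True

Answer: True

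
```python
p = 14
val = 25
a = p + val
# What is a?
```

Trace (tracking a):
p = 14  # -> p = 14
val = 25  # -> val = 25
a = p + val  # -> a = 39

Answer: 39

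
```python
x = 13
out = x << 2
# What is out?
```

Trace (tracking out):
x = 13  # -> x = 13
out = x << 2  # -> out = 52

Answer: 52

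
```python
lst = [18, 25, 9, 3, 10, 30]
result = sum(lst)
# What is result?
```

Trace (tracking result):
lst = [18, 25, 9, 3, 10, 30]  # -> lst = [18, 25, 9, 3, 10, 30]
result = sum(lst)  # -> result = 95

Answer: 95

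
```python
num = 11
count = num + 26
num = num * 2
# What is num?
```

Answer: 22

Derivation:
Trace (tracking num):
num = 11  # -> num = 11
count = num + 26  # -> count = 37
num = num * 2  # -> num = 22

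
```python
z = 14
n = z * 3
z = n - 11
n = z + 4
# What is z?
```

Answer: 31

Derivation:
Trace (tracking z):
z = 14  # -> z = 14
n = z * 3  # -> n = 42
z = n - 11  # -> z = 31
n = z + 4  # -> n = 35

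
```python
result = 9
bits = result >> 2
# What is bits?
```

Trace (tracking bits):
result = 9  # -> result = 9
bits = result >> 2  # -> bits = 2

Answer: 2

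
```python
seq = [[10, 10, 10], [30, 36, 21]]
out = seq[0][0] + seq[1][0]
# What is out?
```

Answer: 40

Derivation:
Trace (tracking out):
seq = [[10, 10, 10], [30, 36, 21]]  # -> seq = [[10, 10, 10], [30, 36, 21]]
out = seq[0][0] + seq[1][0]  # -> out = 40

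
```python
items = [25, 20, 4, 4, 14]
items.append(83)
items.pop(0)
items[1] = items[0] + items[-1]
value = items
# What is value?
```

Trace (tracking value):
items = [25, 20, 4, 4, 14]  # -> items = [25, 20, 4, 4, 14]
items.append(83)  # -> items = [25, 20, 4, 4, 14, 83]
items.pop(0)  # -> items = [20, 4, 4, 14, 83]
items[1] = items[0] + items[-1]  # -> items = [20, 103, 4, 14, 83]
value = items  # -> value = [20, 103, 4, 14, 83]

Answer: [20, 103, 4, 14, 83]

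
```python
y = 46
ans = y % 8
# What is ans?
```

Trace (tracking ans):
y = 46  # -> y = 46
ans = y % 8  # -> ans = 6

Answer: 6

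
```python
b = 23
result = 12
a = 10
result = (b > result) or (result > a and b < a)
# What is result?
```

Answer: True

Derivation:
Trace (tracking result):
b = 23  # -> b = 23
result = 12  # -> result = 12
a = 10  # -> a = 10
result = b > result or (result > a and b < a)  # -> result = True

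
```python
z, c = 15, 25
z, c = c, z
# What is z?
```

Answer: 25

Derivation:
Trace (tracking z):
z, c = (15, 25)  # -> z = 15, c = 25
z, c = (c, z)  # -> z = 25, c = 15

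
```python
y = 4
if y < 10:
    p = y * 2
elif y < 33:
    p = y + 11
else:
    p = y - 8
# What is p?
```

Answer: 8

Derivation:
Trace (tracking p):
y = 4  # -> y = 4
if y < 10:  # condition is True
    p = y * 2  # -> p = 8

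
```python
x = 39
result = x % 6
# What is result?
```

Answer: 3

Derivation:
Trace (tracking result):
x = 39  # -> x = 39
result = x % 6  # -> result = 3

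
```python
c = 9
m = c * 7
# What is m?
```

Answer: 63

Derivation:
Trace (tracking m):
c = 9  # -> c = 9
m = c * 7  # -> m = 63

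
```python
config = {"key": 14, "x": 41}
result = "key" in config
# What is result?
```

Trace (tracking result):
config = {'key': 14, 'x': 41}  # -> config = {'key': 14, 'x': 41}
result = 'key' in config  # -> result = True

Answer: True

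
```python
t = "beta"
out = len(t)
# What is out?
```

Trace (tracking out):
t = 'beta'  # -> t = 'beta'
out = len(t)  # -> out = 4

Answer: 4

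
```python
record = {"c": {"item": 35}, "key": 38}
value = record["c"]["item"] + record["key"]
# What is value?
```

Answer: 73

Derivation:
Trace (tracking value):
record = {'c': {'item': 35}, 'key': 38}  # -> record = {'c': {'item': 35}, 'key': 38}
value = record['c']['item'] + record['key']  # -> value = 73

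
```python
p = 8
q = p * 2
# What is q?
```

Trace (tracking q):
p = 8  # -> p = 8
q = p * 2  # -> q = 16

Answer: 16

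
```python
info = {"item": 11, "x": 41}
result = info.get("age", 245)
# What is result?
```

Answer: 245

Derivation:
Trace (tracking result):
info = {'item': 11, 'x': 41}  # -> info = {'item': 11, 'x': 41}
result = info.get('age', 245)  # -> result = 245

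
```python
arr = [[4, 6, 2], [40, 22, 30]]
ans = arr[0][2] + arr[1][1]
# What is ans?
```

Trace (tracking ans):
arr = [[4, 6, 2], [40, 22, 30]]  # -> arr = [[4, 6, 2], [40, 22, 30]]
ans = arr[0][2] + arr[1][1]  # -> ans = 24

Answer: 24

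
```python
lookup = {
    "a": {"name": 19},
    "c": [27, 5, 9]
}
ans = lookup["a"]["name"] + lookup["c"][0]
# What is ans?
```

Trace (tracking ans):
lookup = {'a': {'name': 19}, 'c': [27, 5, 9]}  # -> lookup = {'a': {'name': 19}, 'c': [27, 5, 9]}
ans = lookup['a']['name'] + lookup['c'][0]  # -> ans = 46

Answer: 46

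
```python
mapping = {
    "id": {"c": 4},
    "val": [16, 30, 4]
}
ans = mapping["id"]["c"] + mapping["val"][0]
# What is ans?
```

Answer: 20

Derivation:
Trace (tracking ans):
mapping = {'id': {'c': 4}, 'val': [16, 30, 4]}  # -> mapping = {'id': {'c': 4}, 'val': [16, 30, 4]}
ans = mapping['id']['c'] + mapping['val'][0]  # -> ans = 20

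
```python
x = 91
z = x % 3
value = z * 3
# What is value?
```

Trace (tracking value):
x = 91  # -> x = 91
z = x % 3  # -> z = 1
value = z * 3  # -> value = 3

Answer: 3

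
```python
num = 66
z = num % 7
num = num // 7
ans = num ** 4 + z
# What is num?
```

Trace (tracking num):
num = 66  # -> num = 66
z = num % 7  # -> z = 3
num = num // 7  # -> num = 9
ans = num ** 4 + z  # -> ans = 6564

Answer: 9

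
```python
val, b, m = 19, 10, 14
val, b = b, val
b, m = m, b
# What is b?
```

Answer: 14

Derivation:
Trace (tracking b):
val, b, m = (19, 10, 14)  # -> val = 19, b = 10, m = 14
val, b = (b, val)  # -> val = 10, b = 19
b, m = (m, b)  # -> b = 14, m = 19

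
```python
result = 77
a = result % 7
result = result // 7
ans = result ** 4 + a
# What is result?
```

Answer: 11

Derivation:
Trace (tracking result):
result = 77  # -> result = 77
a = result % 7  # -> a = 0
result = result // 7  # -> result = 11
ans = result ** 4 + a  # -> ans = 14641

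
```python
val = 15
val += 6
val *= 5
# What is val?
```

Answer: 105

Derivation:
Trace (tracking val):
val = 15  # -> val = 15
val += 6  # -> val = 21
val *= 5  # -> val = 105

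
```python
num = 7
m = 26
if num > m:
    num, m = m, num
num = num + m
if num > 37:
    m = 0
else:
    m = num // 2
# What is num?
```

Answer: 33

Derivation:
Trace (tracking num):
num = 7  # -> num = 7
m = 26  # -> m = 26
if num > m:  # condition is False
num = num + m  # -> num = 33
if num > 37:  # condition is False
else:
    m = num // 2  # -> m = 16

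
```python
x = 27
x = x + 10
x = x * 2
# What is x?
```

Answer: 74

Derivation:
Trace (tracking x):
x = 27  # -> x = 27
x = x + 10  # -> x = 37
x = x * 2  # -> x = 74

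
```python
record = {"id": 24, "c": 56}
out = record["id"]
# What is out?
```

Answer: 24

Derivation:
Trace (tracking out):
record = {'id': 24, 'c': 56}  # -> record = {'id': 24, 'c': 56}
out = record['id']  # -> out = 24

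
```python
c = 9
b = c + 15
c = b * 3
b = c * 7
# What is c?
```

Answer: 72

Derivation:
Trace (tracking c):
c = 9  # -> c = 9
b = c + 15  # -> b = 24
c = b * 3  # -> c = 72
b = c * 7  # -> b = 504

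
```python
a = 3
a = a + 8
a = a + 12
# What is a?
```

Answer: 23

Derivation:
Trace (tracking a):
a = 3  # -> a = 3
a = a + 8  # -> a = 11
a = a + 12  # -> a = 23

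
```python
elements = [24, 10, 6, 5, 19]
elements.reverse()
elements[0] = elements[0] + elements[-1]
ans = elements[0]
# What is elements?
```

Trace (tracking elements):
elements = [24, 10, 6, 5, 19]  # -> elements = [24, 10, 6, 5, 19]
elements.reverse()  # -> elements = [19, 5, 6, 10, 24]
elements[0] = elements[0] + elements[-1]  # -> elements = [43, 5, 6, 10, 24]
ans = elements[0]  # -> ans = 43

Answer: [43, 5, 6, 10, 24]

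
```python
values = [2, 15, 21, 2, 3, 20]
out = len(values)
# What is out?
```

Trace (tracking out):
values = [2, 15, 21, 2, 3, 20]  # -> values = [2, 15, 21, 2, 3, 20]
out = len(values)  # -> out = 6

Answer: 6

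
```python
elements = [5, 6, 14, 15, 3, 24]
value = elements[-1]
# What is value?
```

Answer: 24

Derivation:
Trace (tracking value):
elements = [5, 6, 14, 15, 3, 24]  # -> elements = [5, 6, 14, 15, 3, 24]
value = elements[-1]  # -> value = 24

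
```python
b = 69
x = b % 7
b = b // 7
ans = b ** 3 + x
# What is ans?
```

Answer: 735

Derivation:
Trace (tracking ans):
b = 69  # -> b = 69
x = b % 7  # -> x = 6
b = b // 7  # -> b = 9
ans = b ** 3 + x  # -> ans = 735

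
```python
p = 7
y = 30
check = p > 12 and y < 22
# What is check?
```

Trace (tracking check):
p = 7  # -> p = 7
y = 30  # -> y = 30
check = p > 12 and y < 22  # -> check = False

Answer: False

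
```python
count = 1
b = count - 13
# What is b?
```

Answer: -12

Derivation:
Trace (tracking b):
count = 1  # -> count = 1
b = count - 13  # -> b = -12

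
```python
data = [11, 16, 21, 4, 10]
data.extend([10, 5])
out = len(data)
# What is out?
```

Trace (tracking out):
data = [11, 16, 21, 4, 10]  # -> data = [11, 16, 21, 4, 10]
data.extend([10, 5])  # -> data = [11, 16, 21, 4, 10, 10, 5]
out = len(data)  # -> out = 7

Answer: 7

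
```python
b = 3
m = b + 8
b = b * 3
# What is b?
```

Trace (tracking b):
b = 3  # -> b = 3
m = b + 8  # -> m = 11
b = b * 3  # -> b = 9

Answer: 9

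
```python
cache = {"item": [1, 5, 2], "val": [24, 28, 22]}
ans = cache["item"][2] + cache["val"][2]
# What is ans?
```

Trace (tracking ans):
cache = {'item': [1, 5, 2], 'val': [24, 28, 22]}  # -> cache = {'item': [1, 5, 2], 'val': [24, 28, 22]}
ans = cache['item'][2] + cache['val'][2]  # -> ans = 24

Answer: 24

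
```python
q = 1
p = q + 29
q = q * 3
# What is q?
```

Answer: 3

Derivation:
Trace (tracking q):
q = 1  # -> q = 1
p = q + 29  # -> p = 30
q = q * 3  # -> q = 3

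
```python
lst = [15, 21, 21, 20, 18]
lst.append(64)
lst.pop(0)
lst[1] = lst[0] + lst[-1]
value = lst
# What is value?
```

Answer: [21, 85, 20, 18, 64]

Derivation:
Trace (tracking value):
lst = [15, 21, 21, 20, 18]  # -> lst = [15, 21, 21, 20, 18]
lst.append(64)  # -> lst = [15, 21, 21, 20, 18, 64]
lst.pop(0)  # -> lst = [21, 21, 20, 18, 64]
lst[1] = lst[0] + lst[-1]  # -> lst = [21, 85, 20, 18, 64]
value = lst  # -> value = [21, 85, 20, 18, 64]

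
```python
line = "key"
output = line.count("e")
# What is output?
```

Answer: 1

Derivation:
Trace (tracking output):
line = 'key'  # -> line = 'key'
output = line.count('e')  # -> output = 1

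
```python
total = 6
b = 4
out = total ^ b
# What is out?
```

Answer: 2

Derivation:
Trace (tracking out):
total = 6  # -> total = 6
b = 4  # -> b = 4
out = total ^ b  # -> out = 2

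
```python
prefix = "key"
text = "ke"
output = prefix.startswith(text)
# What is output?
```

Answer: True

Derivation:
Trace (tracking output):
prefix = 'key'  # -> prefix = 'key'
text = 'ke'  # -> text = 'ke'
output = prefix.startswith(text)  # -> output = True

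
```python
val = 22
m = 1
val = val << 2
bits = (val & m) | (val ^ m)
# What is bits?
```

Trace (tracking bits):
val = 22  # -> val = 22
m = 1  # -> m = 1
val = val << 2  # -> val = 88
bits = val & m | val ^ m  # -> bits = 89

Answer: 89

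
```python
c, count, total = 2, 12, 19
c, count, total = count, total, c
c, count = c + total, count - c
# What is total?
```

Trace (tracking total):
c, count, total = (2, 12, 19)  # -> c = 2, count = 12, total = 19
c, count, total = (count, total, c)  # -> c = 12, count = 19, total = 2
c, count = (c + total, count - c)  # -> c = 14, count = 7

Answer: 2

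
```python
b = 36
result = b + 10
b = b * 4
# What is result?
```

Trace (tracking result):
b = 36  # -> b = 36
result = b + 10  # -> result = 46
b = b * 4  # -> b = 144

Answer: 46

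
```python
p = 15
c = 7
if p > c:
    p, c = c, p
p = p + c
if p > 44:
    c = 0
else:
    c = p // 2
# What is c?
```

Answer: 11

Derivation:
Trace (tracking c):
p = 15  # -> p = 15
c = 7  # -> c = 7
if p > c:  # condition is True
    p, c = (c, p)  # -> p = 7, c = 15
p = p + c  # -> p = 22
if p > 44:  # condition is False
else:
    c = p // 2  # -> c = 11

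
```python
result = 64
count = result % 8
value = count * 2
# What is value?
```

Trace (tracking value):
result = 64  # -> result = 64
count = result % 8  # -> count = 0
value = count * 2  # -> value = 0

Answer: 0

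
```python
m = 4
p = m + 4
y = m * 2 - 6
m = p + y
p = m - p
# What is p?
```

Answer: 2

Derivation:
Trace (tracking p):
m = 4  # -> m = 4
p = m + 4  # -> p = 8
y = m * 2 - 6  # -> y = 2
m = p + y  # -> m = 10
p = m - p  # -> p = 2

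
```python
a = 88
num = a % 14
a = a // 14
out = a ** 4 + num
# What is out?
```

Answer: 1300

Derivation:
Trace (tracking out):
a = 88  # -> a = 88
num = a % 14  # -> num = 4
a = a // 14  # -> a = 6
out = a ** 4 + num  # -> out = 1300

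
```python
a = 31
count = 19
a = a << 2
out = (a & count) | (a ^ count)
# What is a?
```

Trace (tracking a):
a = 31  # -> a = 31
count = 19  # -> count = 19
a = a << 2  # -> a = 124
out = a & count | a ^ count  # -> out = 127

Answer: 124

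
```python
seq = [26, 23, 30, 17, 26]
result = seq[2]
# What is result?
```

Trace (tracking result):
seq = [26, 23, 30, 17, 26]  # -> seq = [26, 23, 30, 17, 26]
result = seq[2]  # -> result = 30

Answer: 30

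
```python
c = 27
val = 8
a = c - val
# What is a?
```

Answer: 19

Derivation:
Trace (tracking a):
c = 27  # -> c = 27
val = 8  # -> val = 8
a = c - val  # -> a = 19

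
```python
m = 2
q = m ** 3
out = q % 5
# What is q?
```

Trace (tracking q):
m = 2  # -> m = 2
q = m ** 3  # -> q = 8
out = q % 5  # -> out = 3

Answer: 8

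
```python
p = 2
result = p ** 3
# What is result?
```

Trace (tracking result):
p = 2  # -> p = 2
result = p ** 3  # -> result = 8

Answer: 8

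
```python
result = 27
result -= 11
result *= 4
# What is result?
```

Answer: 64

Derivation:
Trace (tracking result):
result = 27  # -> result = 27
result -= 11  # -> result = 16
result *= 4  # -> result = 64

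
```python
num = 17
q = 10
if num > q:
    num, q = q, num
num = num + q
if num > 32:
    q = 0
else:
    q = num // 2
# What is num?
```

Answer: 27

Derivation:
Trace (tracking num):
num = 17  # -> num = 17
q = 10  # -> q = 10
if num > q:  # condition is True
    num, q = (q, num)  # -> num = 10, q = 17
num = num + q  # -> num = 27
if num > 32:  # condition is False
else:
    q = num // 2  # -> q = 13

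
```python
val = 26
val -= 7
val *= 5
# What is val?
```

Trace (tracking val):
val = 26  # -> val = 26
val -= 7  # -> val = 19
val *= 5  # -> val = 95

Answer: 95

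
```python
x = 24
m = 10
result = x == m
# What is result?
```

Answer: False

Derivation:
Trace (tracking result):
x = 24  # -> x = 24
m = 10  # -> m = 10
result = x == m  # -> result = False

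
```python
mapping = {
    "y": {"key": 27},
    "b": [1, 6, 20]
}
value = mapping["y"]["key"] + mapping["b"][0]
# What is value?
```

Answer: 28

Derivation:
Trace (tracking value):
mapping = {'y': {'key': 27}, 'b': [1, 6, 20]}  # -> mapping = {'y': {'key': 27}, 'b': [1, 6, 20]}
value = mapping['y']['key'] + mapping['b'][0]  # -> value = 28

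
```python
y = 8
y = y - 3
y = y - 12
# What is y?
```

Trace (tracking y):
y = 8  # -> y = 8
y = y - 3  # -> y = 5
y = y - 12  # -> y = -7

Answer: -7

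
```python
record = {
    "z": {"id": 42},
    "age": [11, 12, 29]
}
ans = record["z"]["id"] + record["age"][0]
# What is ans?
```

Answer: 53

Derivation:
Trace (tracking ans):
record = {'z': {'id': 42}, 'age': [11, 12, 29]}  # -> record = {'z': {'id': 42}, 'age': [11, 12, 29]}
ans = record['z']['id'] + record['age'][0]  # -> ans = 53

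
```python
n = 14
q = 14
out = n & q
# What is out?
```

Answer: 14

Derivation:
Trace (tracking out):
n = 14  # -> n = 14
q = 14  # -> q = 14
out = n & q  # -> out = 14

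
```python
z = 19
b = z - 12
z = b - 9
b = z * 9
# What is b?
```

Trace (tracking b):
z = 19  # -> z = 19
b = z - 12  # -> b = 7
z = b - 9  # -> z = -2
b = z * 9  # -> b = -18

Answer: -18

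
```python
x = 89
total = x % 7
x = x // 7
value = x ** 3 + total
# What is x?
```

Trace (tracking x):
x = 89  # -> x = 89
total = x % 7  # -> total = 5
x = x // 7  # -> x = 12
value = x ** 3 + total  # -> value = 1733

Answer: 12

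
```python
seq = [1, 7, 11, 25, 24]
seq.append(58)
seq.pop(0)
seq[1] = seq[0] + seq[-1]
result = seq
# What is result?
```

Trace (tracking result):
seq = [1, 7, 11, 25, 24]  # -> seq = [1, 7, 11, 25, 24]
seq.append(58)  # -> seq = [1, 7, 11, 25, 24, 58]
seq.pop(0)  # -> seq = [7, 11, 25, 24, 58]
seq[1] = seq[0] + seq[-1]  # -> seq = [7, 65, 25, 24, 58]
result = seq  # -> result = [7, 65, 25, 24, 58]

Answer: [7, 65, 25, 24, 58]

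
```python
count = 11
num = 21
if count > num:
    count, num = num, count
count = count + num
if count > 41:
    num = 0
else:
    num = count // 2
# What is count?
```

Answer: 32

Derivation:
Trace (tracking count):
count = 11  # -> count = 11
num = 21  # -> num = 21
if count > num:  # condition is False
count = count + num  # -> count = 32
if count > 41:  # condition is False
else:
    num = count // 2  # -> num = 16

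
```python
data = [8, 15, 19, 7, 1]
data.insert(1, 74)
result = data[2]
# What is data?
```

Answer: [8, 74, 15, 19, 7, 1]

Derivation:
Trace (tracking data):
data = [8, 15, 19, 7, 1]  # -> data = [8, 15, 19, 7, 1]
data.insert(1, 74)  # -> data = [8, 74, 15, 19, 7, 1]
result = data[2]  # -> result = 15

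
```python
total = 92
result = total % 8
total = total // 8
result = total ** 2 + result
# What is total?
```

Answer: 11

Derivation:
Trace (tracking total):
total = 92  # -> total = 92
result = total % 8  # -> result = 4
total = total // 8  # -> total = 11
result = total ** 2 + result  # -> result = 125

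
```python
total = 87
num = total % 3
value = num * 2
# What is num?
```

Answer: 0

Derivation:
Trace (tracking num):
total = 87  # -> total = 87
num = total % 3  # -> num = 0
value = num * 2  # -> value = 0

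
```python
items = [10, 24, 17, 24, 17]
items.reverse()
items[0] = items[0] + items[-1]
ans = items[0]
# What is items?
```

Trace (tracking items):
items = [10, 24, 17, 24, 17]  # -> items = [10, 24, 17, 24, 17]
items.reverse()  # -> items = [17, 24, 17, 24, 10]
items[0] = items[0] + items[-1]  # -> items = [27, 24, 17, 24, 10]
ans = items[0]  # -> ans = 27

Answer: [27, 24, 17, 24, 10]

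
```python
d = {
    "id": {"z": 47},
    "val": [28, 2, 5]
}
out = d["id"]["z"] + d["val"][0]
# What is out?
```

Trace (tracking out):
d = {'id': {'z': 47}, 'val': [28, 2, 5]}  # -> d = {'id': {'z': 47}, 'val': [28, 2, 5]}
out = d['id']['z'] + d['val'][0]  # -> out = 75

Answer: 75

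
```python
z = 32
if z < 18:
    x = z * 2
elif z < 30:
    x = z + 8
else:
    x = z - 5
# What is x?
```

Answer: 27

Derivation:
Trace (tracking x):
z = 32  # -> z = 32
if z < 18:  # condition is False
elif z < 30:  # condition is False
else:
    x = z - 5  # -> x = 27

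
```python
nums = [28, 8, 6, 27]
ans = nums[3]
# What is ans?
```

Trace (tracking ans):
nums = [28, 8, 6, 27]  # -> nums = [28, 8, 6, 27]
ans = nums[3]  # -> ans = 27

Answer: 27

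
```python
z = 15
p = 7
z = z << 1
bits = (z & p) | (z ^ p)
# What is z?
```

Trace (tracking z):
z = 15  # -> z = 15
p = 7  # -> p = 7
z = z << 1  # -> z = 30
bits = z & p | z ^ p  # -> bits = 31

Answer: 30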